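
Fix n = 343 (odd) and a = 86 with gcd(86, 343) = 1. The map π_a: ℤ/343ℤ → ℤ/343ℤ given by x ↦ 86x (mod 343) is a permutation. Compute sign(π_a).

+1

Orbit of 137 under x↦86x: [137, 120, 30, 179, 302, 247, 319]… (length divides ord_343(86)).
Cycle lengths of π_86 on ℤ/343ℤ: [147, 147, 21, 21, 3, 3, 1]; 7 cycles in total.
7 cycles on 343: each ℓ→(−1)^(ℓ−1), product (−1)^336 = +1.
Via Zolotarev, sign(π_{86}) = (86|343) = +1.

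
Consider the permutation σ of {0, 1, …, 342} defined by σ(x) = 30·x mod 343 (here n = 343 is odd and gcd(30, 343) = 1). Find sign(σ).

Start at x=275: 275 → 18 → 197 → 79 → 312 → 99 → 226 → … (one orbit).
31 cycles of lengths [21, 21, 21, 21, 21, 21, 21, 21, 21, 21, 21, 21, 21, 21, 3, 3, 3, 3, 3, 3, 3, 3, 3, 3, 3, 3, 3, 3, 3, 3, 1].
Σ(ℓ_i−1) = 343−31 = 312; sign = (−1)^312 = +1.
Via Zolotarev, sign(π_{30}) = (30|343) = +1.

+1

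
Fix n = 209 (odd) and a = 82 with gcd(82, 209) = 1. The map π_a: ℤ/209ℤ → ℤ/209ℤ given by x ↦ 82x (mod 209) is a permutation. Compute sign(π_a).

+1

Trace 177: π^k(177) = [177, 93, 102, 4, 119, 144, 104] for k=0..6.
Decompose π into cycles: lengths [45, 45, 45, 45, 9, 9, 5, 5, 1] (9 cycles, including the fixed point 0).
9 cycles on 209: each ℓ→(−1)^(ℓ−1), product (−1)^200 = +1.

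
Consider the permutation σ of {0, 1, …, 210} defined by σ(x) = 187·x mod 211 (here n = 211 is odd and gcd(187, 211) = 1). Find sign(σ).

-1

Start at x=113: 113 → 31 → 100 → 132 → 208 → 72 → 171 → … (one orbit).
Cycle lengths of π_187 on ℤ/211ℤ: [210, 1]; 2 cycles in total.
2 cycles on 211: each ℓ→(−1)^(ℓ−1), product (−1)^209 = -1.
The Jacobi symbol (187|211) = -1 (Zolotarev) agrees.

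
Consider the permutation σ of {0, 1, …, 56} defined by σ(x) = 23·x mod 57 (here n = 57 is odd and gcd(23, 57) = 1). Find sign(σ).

-1

Orbit of 20 under x↦23x: [20, 4, 35, 7, 47, 55, 11]… (length divides ord_57(23)).
Cycle lengths of π_23 on ℤ/57ℤ: [18, 18, 9, 9, 2, 1]; 6 cycles in total.
n − c = 57 − 6 = 51; sign = (−1)^51 = -1.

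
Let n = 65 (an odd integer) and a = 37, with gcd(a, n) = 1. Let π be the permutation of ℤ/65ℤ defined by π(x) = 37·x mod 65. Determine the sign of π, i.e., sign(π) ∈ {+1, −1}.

Orbit of 4 under x↦37x: [4, 18, 16, 7, 64, 28, 61]… (length divides ord_65(37)).
Decompose π into cycles: lengths [12, 12, 12, 12, 12, 4, 1] (7 cycles, including the fixed point 0).
7 cycles on 65: each ℓ→(−1)^(ℓ−1), product (−1)^58 = +1.
Via Zolotarev, sign(π_{37}) = (37|65) = +1.

+1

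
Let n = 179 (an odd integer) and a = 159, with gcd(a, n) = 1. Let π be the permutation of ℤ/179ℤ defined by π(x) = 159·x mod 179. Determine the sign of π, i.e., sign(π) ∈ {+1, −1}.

-1

Start at x=40: 40 → 95 → 69 → 52 → 34 → 36 → 175 → … (one orbit).
π_159 has 2 disjoint cycles with lengths [178, 1] on {0,…,178}.
Σ(ℓ_i−1) = 179−2 = 177; sign = (−1)^177 = -1.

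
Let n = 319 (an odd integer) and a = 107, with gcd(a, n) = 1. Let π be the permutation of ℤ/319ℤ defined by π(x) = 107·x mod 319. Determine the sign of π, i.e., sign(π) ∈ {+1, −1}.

Start at x=284: 284 → 83 → 268 → 285 → 190 → 233 → 49 → … (one orbit).
Cycle type of π: 70×4 + 10 + 7×4 + 1; total 10 cycles.
With 10 cycles on 319 points, sign = (−1)^{319−10} = -1.

-1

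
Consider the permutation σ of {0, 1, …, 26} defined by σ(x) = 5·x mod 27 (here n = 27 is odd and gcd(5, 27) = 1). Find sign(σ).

Start at x=2: 2 → 10 → 23 → 7 → 8 → 13 → 11 → … (one orbit).
4 cycles of lengths [18, 6, 2, 1].
Σ(ℓ_i−1) = 27−4 = 23; sign = (−1)^23 = -1.
Check: (5/27) = -1 by Zolotarev.

-1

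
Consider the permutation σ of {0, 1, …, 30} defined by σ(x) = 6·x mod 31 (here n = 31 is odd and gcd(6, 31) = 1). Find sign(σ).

-1

Orbit of 25 under x↦6x: [25, 26, 1, 6, 5, 30]… (length divides ord_31(6)).
Cycle type of π: 6×5 + 1; total 6 cycles.
Σ(ℓ_i−1) = 31−6 = 25; sign = (−1)^25 = -1.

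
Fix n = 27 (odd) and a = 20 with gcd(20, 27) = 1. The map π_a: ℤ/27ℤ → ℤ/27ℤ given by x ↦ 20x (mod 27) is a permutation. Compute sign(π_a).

-1

Start at x=7: 7 → 5 → 19 → 2 → 13 → 17 → 16 → … (one orbit).
π_20 has 4 disjoint cycles with lengths [18, 6, 2, 1] on {0,…,26}.
27 − 4 = 23 transpositions; sign(π) = (−1)^23 = -1.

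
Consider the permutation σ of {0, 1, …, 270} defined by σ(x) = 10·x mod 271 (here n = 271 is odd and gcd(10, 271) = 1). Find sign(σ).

+1

Start at x=187: 187 → 244 → 1 → 10 → 100 → 187 (one orbit).
π_10 has 55 disjoint cycles with lengths [5, 5, 5, 5, 5, 5, 5, 5, 5, 5, 5, 5, 5, 5, 5, 5, 5, 5, 5, 5, 5, 5, 5, 5, 5, 5, 5, 5, 5, 5, 5, 5, 5, 5, 5, 5, 5, 5, 5, 5, 5, 5, 5, 5, 5, 5, 5, 5, 5, 5, 5, 5, 5, 5, 1] on {0,…,270}.
55 cycles on 271: each ℓ→(−1)^(ℓ−1), product (−1)^216 = +1.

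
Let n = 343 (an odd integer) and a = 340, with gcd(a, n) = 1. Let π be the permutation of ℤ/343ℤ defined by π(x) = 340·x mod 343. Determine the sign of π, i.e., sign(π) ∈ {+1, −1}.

+1

Trace 16: π^k(16) = [16, 295, 144, 254, 267, 228, 2] for k=0..6.
The orbit structure of x ↦ 340x mod 343: 7 orbits of sizes [147, 147, 21, 21, 3, 3, 1].
7 cycles on 343: each ℓ→(−1)^(ℓ−1), product (−1)^336 = +1.
Zolotarev: (340|343) = +1, matching the cycle-count sign.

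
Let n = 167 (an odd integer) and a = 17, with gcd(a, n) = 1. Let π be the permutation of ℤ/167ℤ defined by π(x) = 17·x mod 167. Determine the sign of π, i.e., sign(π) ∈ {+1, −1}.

Orbit of 66 under x↦17x: [66, 120, 36, 111, 50, 15, 88]… (length divides ord_167(17)).
π_17 has 2 disjoint cycles with lengths [166, 1] on {0,…,166}.
Σ(ℓ_i−1) = 167−2 = 165; sign = (−1)^165 = -1.
Check: (17/167) = -1 by Zolotarev.

-1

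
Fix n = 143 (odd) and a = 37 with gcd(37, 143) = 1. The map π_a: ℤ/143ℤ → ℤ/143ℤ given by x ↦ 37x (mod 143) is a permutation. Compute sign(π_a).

-1

Trace 5: π^k(5) = [5, 42, 124, 12, 15, 126, 86] for k=0..6.
6 cycles of lengths [60, 60, 12, 5, 5, 1].
6 cycles on 143: each ℓ→(−1)^(ℓ−1), product (−1)^137 = -1.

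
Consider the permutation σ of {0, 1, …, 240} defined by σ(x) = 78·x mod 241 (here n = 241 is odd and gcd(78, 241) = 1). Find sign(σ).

-1

Start at x=75: 75 → 66 → 87 → 38 → 72 → 73 → 151 → … (one orbit).
The orbit structure of x ↦ 78x mod 241: 2 orbits of sizes [240, 1].
With 2 cycles on 241 points, sign = (−1)^{241−2} = -1.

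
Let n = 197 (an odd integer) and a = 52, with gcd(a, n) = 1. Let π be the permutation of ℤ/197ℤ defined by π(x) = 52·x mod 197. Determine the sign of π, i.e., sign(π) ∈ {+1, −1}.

-1

Start at x=26: 26 → 170 → 172 → 79 → 168 → 68 → 187 → … (one orbit).
π_52 has 2 disjoint cycles with lengths [196, 1] on {0,…,196}.
197 − 2 = 195 transpositions; sign(π) = (−1)^195 = -1.
Via Zolotarev, sign(π_{52}) = (52|197) = -1.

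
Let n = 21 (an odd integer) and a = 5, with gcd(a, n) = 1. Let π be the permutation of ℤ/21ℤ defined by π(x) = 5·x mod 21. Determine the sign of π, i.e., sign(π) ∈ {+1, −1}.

Trace 16: π^k(16) = [16, 17, 1, 5, 4, 20] for k=0..5.
5 cycles of lengths [6, 6, 6, 2, 1].
21 − 5 = 16 transpositions; sign(π) = (−1)^16 = +1.

+1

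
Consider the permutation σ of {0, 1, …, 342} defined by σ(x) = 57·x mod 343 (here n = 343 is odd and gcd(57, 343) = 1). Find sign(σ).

+1

Orbit of 190 under x↦57x: [190, 197, 253, 15, 169, 29, 281]… (length divides ord_343(57)).
Cycle lengths of π_57 on ℤ/343ℤ: [49, 49, 49, 49, 49, 49, 7, 7, 7, 7, 7, 7, 1, 1, 1, 1, 1, 1, 1]; 19 cycles in total.
sign(π) = (−1)^{n − #cycles} = (−1)^{343−19} = (−1)^324 = +1.
(57|343)_J = +1 (Zolotarev's lemma cross-check).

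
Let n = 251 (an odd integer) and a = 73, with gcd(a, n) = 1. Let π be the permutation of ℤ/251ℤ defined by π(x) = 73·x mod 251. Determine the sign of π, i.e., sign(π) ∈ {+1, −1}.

+1

Orbit of 22 under x↦73x: [22, 100, 21, 27, 214, 60, 113]… (length divides ord_251(73)).
Decompose π into cycles: lengths [125, 125, 1] (3 cycles, including the fixed point 0).
3 cycles on 251: each ℓ→(−1)^(ℓ−1), product (−1)^248 = +1.
Check: (73/251) = +1 by Zolotarev.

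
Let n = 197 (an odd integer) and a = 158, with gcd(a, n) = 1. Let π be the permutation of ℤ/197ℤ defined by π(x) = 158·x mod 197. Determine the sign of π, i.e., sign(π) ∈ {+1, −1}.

+1

Start at x=28: 28 → 90 → 36 → 172 → 187 → 193 → 156 → … (one orbit).
5 cycles of lengths [49, 49, 49, 49, 1].
sign(π) = (−1)^{n − #cycles} = (−1)^{197−5} = (−1)^192 = +1.
(158|197)_J = +1 (Zolotarev's lemma cross-check).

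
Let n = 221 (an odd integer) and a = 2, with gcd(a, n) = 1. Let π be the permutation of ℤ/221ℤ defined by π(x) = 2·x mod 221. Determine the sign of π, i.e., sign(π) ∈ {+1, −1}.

-1

Start at x=140: 140 → 59 → 118 → 15 → 30 → 60 → 120 → … (one orbit).
π_2 has 12 disjoint cycles with lengths [24, 24, 24, 24, 24, 24, 24, 24, 12, 8, 8, 1] on {0,…,220}.
221 − 12 = 209 transpositions; sign(π) = (−1)^209 = -1.
Via Zolotarev, sign(π_{2}) = (2|221) = -1.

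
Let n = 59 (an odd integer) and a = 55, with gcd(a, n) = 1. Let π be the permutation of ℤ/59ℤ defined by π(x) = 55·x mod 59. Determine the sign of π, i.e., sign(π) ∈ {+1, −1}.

-1

Start at x=5: 5 → 39 → 21 → 34 → 41 → 13 → 7 → … (one orbit).
π_55 has 2 disjoint cycles with lengths [58, 1] on {0,…,58}.
sign(π) = (−1)^{n − #cycles} = (−1)^{59−2} = (−1)^57 = -1.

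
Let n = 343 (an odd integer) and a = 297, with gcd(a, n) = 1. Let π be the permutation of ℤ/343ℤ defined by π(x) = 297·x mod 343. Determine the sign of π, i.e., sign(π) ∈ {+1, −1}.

Start at x=256: 256 → 229 → 99 → 248 → 254 → 321 → 326 → … (one orbit).
The orbit structure of x ↦ 297x mod 343: 4 orbits of sizes [294, 42, 6, 1].
Σ(ℓ_i−1) = 343−4 = 339; sign = (−1)^339 = -1.
(297|343)_J = -1 (Zolotarev's lemma cross-check).

-1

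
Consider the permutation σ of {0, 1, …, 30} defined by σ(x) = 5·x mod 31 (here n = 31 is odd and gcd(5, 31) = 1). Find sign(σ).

Start at x=25: 25 → 1 → 5 → 25 (one orbit).
Decompose π into cycles: lengths [3, 3, 3, 3, 3, 3, 3, 3, 3, 3, 1] (11 cycles, including the fixed point 0).
11 cycles on 31: each ℓ→(−1)^(ℓ−1), product (−1)^20 = +1.
(5|31)_J = +1 (Zolotarev's lemma cross-check).

+1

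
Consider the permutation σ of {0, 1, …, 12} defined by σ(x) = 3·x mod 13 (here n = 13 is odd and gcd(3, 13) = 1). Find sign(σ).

+1

Start at x=3: 3 → 9 → 1 → 3 (one orbit).
Cycle lengths of π_3 on ℤ/13ℤ: [3, 3, 3, 3, 1]; 5 cycles in total.
n − c = 13 − 5 = 8; sign = (−1)^8 = +1.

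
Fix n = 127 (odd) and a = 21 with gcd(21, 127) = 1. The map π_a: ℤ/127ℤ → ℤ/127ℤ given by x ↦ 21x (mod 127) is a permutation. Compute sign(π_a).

+1

Orbit of 42 under x↦21x: [42, 120, 107, 88, 70, 73, 9]… (length divides ord_127(21)).
Cycle type of π: 63×2 + 1; total 3 cycles.
n − c = 127 − 3 = 124; sign = (−1)^124 = +1.
(21|127)_J = +1 (Zolotarev's lemma cross-check).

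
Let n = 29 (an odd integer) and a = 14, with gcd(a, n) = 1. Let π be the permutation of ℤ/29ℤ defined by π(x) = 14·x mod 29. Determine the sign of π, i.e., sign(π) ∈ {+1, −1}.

-1

Start at x=22: 22 → 18 → 20 → 19 → 5 → 12 → 23 → … (one orbit).
π_14 has 2 disjoint cycles with lengths [28, 1] on {0,…,28}.
sign(π) = (−1)^{n − #cycles} = (−1)^{29−2} = (−1)^27 = -1.
Check: (14/29) = -1 by Zolotarev.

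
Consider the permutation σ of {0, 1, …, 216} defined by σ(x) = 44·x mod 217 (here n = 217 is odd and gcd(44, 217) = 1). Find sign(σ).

Orbit of 135 under x↦44x: [135, 81, 92, 142, 172, 190, 114]… (length divides ord_217(44)).
π_44 has 10 disjoint cycles with lengths [30, 30, 30, 30, 30, 30, 30, 3, 3, 1] on {0,…,216}.
With 10 cycles on 217 points, sign = (−1)^{217−10} = -1.
(44|217)_J = -1 (Zolotarev's lemma cross-check).

-1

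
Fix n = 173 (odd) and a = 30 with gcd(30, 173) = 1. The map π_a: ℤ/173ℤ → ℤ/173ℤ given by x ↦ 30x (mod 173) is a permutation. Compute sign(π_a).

Trace 148: π^k(148) = [148, 115, 163, 46, 169, 53, 33] for k=0..6.
2 cycles of lengths [172, 1].
With 2 cycles on 173 points, sign = (−1)^{173−2} = -1.

-1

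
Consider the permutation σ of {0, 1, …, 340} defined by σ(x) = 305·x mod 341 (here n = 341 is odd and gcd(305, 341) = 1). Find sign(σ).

+1

Orbit of 67 under x↦305x: [67, 316, 218, 336, 180, 340, 36]… (length divides ord_341(305)).
π_305 has 17 disjoint cycles with lengths [30, 30, 30, 30, 30, 30, 30, 30, 30, 30, 10, 6, 6, 6, 6, 6, 1] on {0,…,340}.
17 cycles on 341: each ℓ→(−1)^(ℓ−1), product (−1)^324 = +1.
Zolotarev: (305|341) = +1, matching the cycle-count sign.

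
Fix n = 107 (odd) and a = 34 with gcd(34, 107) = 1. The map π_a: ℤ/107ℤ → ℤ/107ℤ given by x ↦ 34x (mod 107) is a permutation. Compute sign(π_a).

Trace 61: π^k(61) = [61, 41, 3, 102, 44, 105, 39] for k=0..6.
Cycle type of π: 53×2 + 1; total 3 cycles.
sign(π) = (−1)^{n − #cycles} = (−1)^{107−3} = (−1)^104 = +1.
The Jacobi symbol (34|107) = +1 (Zolotarev) agrees.

+1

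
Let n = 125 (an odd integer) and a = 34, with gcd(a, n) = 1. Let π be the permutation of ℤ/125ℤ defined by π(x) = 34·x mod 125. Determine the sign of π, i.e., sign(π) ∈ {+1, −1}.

Trace 59: π^k(59) = [59, 6, 79, 61, 74, 16, 44] for k=0..6.
Decompose π into cycles: lengths [50, 50, 10, 10, 2, 2, 1] (7 cycles, including the fixed point 0).
7 cycles on 125: each ℓ→(−1)^(ℓ−1), product (−1)^118 = +1.

+1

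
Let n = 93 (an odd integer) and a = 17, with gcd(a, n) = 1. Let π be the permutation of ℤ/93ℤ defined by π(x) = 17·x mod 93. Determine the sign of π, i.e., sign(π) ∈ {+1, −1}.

Trace 11: π^k(11) = [11, 1, 17, 10, 77, 7, 26] for k=0..6.
π_17 has 5 disjoint cycles with lengths [30, 30, 30, 2, 1] on {0,…,92}.
5 cycles on 93: each ℓ→(−1)^(ℓ−1), product (−1)^88 = +1.

+1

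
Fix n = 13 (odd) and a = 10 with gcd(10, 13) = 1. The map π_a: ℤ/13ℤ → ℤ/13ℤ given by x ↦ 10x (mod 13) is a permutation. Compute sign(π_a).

+1

Orbit of 12 under x↦10x: [12, 3, 4, 1, 10, 9]… (length divides ord_13(10)).
Cycle type of π: 6×2 + 1; total 3 cycles.
Σ(ℓ_i−1) = 13−3 = 10; sign = (−1)^10 = +1.
Via Zolotarev, sign(π_{10}) = (10|13) = +1.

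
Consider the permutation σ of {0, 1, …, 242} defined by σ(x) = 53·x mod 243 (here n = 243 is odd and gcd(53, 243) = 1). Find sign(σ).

-1

Start at x=136: 136 → 161 → 28 → 26 → 163 → 134 → 55 → … (one orbit).
Decompose π into cycles: lengths [18, 18, 18, 18, 18, 18, 18, 18, 18, 6, 6, 6, 6, 6, 6, 6, 6, 6, 2, 2, 2, 2, 2, 2, 2, 2, 2, 2, 2, 2, 2, 1] (32 cycles, including the fixed point 0).
32 cycles on 243: each ℓ→(−1)^(ℓ−1), product (−1)^211 = -1.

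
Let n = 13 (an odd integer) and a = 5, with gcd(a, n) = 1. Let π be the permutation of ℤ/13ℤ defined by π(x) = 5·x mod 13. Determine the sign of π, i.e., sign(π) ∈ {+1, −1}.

-1

Start at x=5: 5 → 12 → 8 → 1 → 5 (one orbit).
Cycle lengths of π_5 on ℤ/13ℤ: [4, 4, 4, 1]; 4 cycles in total.
4 cycles on 13: each ℓ→(−1)^(ℓ−1), product (−1)^9 = -1.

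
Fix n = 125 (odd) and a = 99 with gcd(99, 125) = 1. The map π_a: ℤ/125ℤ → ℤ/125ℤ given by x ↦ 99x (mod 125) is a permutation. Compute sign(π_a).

+1

Orbit of 101 under x↦99x: [101, 124, 26, 74, 76, 24, 1]… (length divides ord_125(99)).
Decompose π into cycles: lengths [10, 10, 10, 10, 10, 10, 10, 10, 10, 10, 2, 2, 2, 2, 2, 2, 2, 2, 2, 2, 2, 2, 1] (23 cycles, including the fixed point 0).
With 23 cycles on 125 points, sign = (−1)^{125−23} = +1.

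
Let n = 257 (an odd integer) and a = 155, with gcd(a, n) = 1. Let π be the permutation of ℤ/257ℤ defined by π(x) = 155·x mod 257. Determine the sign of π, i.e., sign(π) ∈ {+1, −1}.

-1

Trace 218: π^k(218) = [218, 123, 47, 89, 174, 242, 245] for k=0..6.
π_155 has 2 disjoint cycles with lengths [256, 1] on {0,…,256}.
n − c = 257 − 2 = 255; sign = (−1)^255 = -1.
(155|257)_J = -1 (Zolotarev's lemma cross-check).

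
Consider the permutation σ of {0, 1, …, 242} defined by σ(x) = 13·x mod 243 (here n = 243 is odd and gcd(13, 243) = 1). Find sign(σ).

+1

Trace 112: π^k(112) = [112, 241, 217, 148, 223, 226, 22] for k=0..6.
The orbit structure of x ↦ 13x mod 243: 11 orbits of sizes [81, 81, 27, 27, 9, 9, 3, 3, 1, 1, 1].
Σ(ℓ_i−1) = 243−11 = 232; sign = (−1)^232 = +1.
Zolotarev: (13|243) = +1, matching the cycle-count sign.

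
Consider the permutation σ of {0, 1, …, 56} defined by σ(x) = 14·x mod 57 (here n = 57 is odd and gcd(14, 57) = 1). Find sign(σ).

Trace 29: π^k(29) = [29, 7, 41, 4, 56, 43, 32] for k=0..6.
Cycle lengths of π_14 on ℤ/57ℤ: [18, 18, 18, 2, 1]; 5 cycles in total.
With 5 cycles on 57 points, sign = (−1)^{57−5} = +1.

+1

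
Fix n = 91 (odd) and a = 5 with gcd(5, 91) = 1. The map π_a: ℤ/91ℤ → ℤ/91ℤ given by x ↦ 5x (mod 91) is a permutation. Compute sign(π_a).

+1

Orbit of 1 under x↦5x: [1, 5, 25, 34, 79, 31, 64]… (length divides ord_91(5)).
Cycle lengths of π_5 on ℤ/91ℤ: [12, 12, 12, 12, 12, 12, 6, 4, 4, 4, 1]; 11 cycles in total.
91 − 11 = 80 transpositions; sign(π) = (−1)^80 = +1.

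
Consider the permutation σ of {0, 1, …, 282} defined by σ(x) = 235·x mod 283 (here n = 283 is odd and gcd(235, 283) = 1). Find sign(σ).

+1

Orbit of 216 under x↦235x: [216, 103, 150, 158, 57, 94, 16]… (length divides ord_283(235)).
Cycle type of π: 141×2 + 1; total 3 cycles.
283 − 3 = 280 transpositions; sign(π) = (−1)^280 = +1.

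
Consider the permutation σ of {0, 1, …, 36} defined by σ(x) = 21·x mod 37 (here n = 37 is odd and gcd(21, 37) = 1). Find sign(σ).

+1

Orbit of 21 under x↦21x: [21, 34, 11, 9, 4, 10, 25]… (length divides ord_37(21)).
The orbit structure of x ↦ 21x mod 37: 3 orbits of sizes [18, 18, 1].
3 cycles on 37: each ℓ→(−1)^(ℓ−1), product (−1)^34 = +1.
The Jacobi symbol (21|37) = +1 (Zolotarev) agrees.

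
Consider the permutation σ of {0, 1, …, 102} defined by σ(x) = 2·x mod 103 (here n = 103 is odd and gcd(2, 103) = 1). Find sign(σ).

+1

Orbit of 38 under x↦2x: [38, 76, 49, 98, 93, 83, 63]… (length divides ord_103(2)).
3 cycles of lengths [51, 51, 1].
With 3 cycles on 103 points, sign = (−1)^{103−3} = +1.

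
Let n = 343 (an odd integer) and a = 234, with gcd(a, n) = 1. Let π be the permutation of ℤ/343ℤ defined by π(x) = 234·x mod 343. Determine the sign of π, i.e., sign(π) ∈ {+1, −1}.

Orbit of 251 under x↦234x: [251, 81, 89, 246, 283, 23, 237]… (length divides ord_343(234)).
Decompose π into cycles: lengths [294, 42, 6, 1] (4 cycles, including the fixed point 0).
sign(π) = (−1)^{n − #cycles} = (−1)^{343−4} = (−1)^339 = -1.

-1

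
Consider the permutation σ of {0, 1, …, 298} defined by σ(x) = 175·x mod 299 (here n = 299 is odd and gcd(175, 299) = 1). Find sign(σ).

Trace 33: π^k(33) = [33, 94, 5, 277, 37, 196, 214] for k=0..6.
π_175 has 5 disjoint cycles with lengths [132, 132, 22, 12, 1] on {0,…,298}.
With 5 cycles on 299 points, sign = (−1)^{299−5} = +1.

+1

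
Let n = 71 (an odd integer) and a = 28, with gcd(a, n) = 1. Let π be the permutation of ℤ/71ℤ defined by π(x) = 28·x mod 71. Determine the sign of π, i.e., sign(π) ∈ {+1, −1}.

Start at x=1: 1 → 28 → 3 → 13 → 9 → 39 → 27 → … (one orbit).
Cycle type of π: 70 + 1; total 2 cycles.
2 cycles on 71: each ℓ→(−1)^(ℓ−1), product (−1)^69 = -1.
The Jacobi symbol (28|71) = -1 (Zolotarev) agrees.

-1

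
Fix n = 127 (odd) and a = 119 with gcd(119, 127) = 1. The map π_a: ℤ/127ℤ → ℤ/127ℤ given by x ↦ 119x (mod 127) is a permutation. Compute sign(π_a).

-1

Orbit of 4 under x↦119x: [4, 95, 2, 111, 1, 119, 64]… (length divides ord_127(119)).
Cycle type of π: 14×9 + 1; total 10 cycles.
Σ(ℓ_i−1) = 127−10 = 117; sign = (−1)^117 = -1.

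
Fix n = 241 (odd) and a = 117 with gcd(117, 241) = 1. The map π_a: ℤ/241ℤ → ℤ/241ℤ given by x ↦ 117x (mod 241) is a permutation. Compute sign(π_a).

-1

Orbit of 197 under x↦117x: [197, 154, 184, 79, 85, 64, 17]… (length divides ord_241(117)).
Decompose π into cycles: lengths [80, 80, 80, 1] (4 cycles, including the fixed point 0).
sign(π) = (−1)^{n − #cycles} = (−1)^{241−4} = (−1)^237 = -1.
The Jacobi symbol (117|241) = -1 (Zolotarev) agrees.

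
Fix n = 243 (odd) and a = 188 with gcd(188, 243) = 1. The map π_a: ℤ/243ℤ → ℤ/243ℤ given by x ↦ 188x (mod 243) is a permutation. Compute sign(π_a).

-1

Start at x=190: 190 → 242 → 55 → 134 → 163 → 26 → 28 → … (one orbit).
Decompose π into cycles: lengths [18, 18, 18, 18, 18, 18, 18, 18, 18, 6, 6, 6, 6, 6, 6, 6, 6, 6, 2, 2, 2, 2, 2, 2, 2, 2, 2, 2, 2, 2, 2, 1] (32 cycles, including the fixed point 0).
243 − 32 = 211 transpositions; sign(π) = (−1)^211 = -1.
Check: (188/243) = -1 by Zolotarev.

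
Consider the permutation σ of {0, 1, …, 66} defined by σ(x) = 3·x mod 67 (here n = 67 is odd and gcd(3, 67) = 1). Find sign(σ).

-1

Orbit of 22 under x↦3x: [22, 66, 64, 58, 40, 53, 25]… (length divides ord_67(3)).
The orbit structure of x ↦ 3x mod 67: 4 orbits of sizes [22, 22, 22, 1].
4 cycles on 67: each ℓ→(−1)^(ℓ−1), product (−1)^63 = -1.
(3|67)_J = -1 (Zolotarev's lemma cross-check).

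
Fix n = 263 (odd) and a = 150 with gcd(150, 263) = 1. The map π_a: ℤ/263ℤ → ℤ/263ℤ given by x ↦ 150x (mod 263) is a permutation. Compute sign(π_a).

+1

Start at x=210: 210 → 203 → 205 → 242 → 6 → 111 → 81 → … (one orbit).
The orbit structure of x ↦ 150x mod 263: 3 orbits of sizes [131, 131, 1].
3 cycles on 263: each ℓ→(−1)^(ℓ−1), product (−1)^260 = +1.
Check: (150/263) = +1 by Zolotarev.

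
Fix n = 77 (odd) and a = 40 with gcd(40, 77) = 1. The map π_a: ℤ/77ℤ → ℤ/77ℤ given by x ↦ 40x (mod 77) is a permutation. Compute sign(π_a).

+1

Start at x=1: 1 → 40 → 60 → 13 → 58 → 10 → 15 → … (one orbit).
Cycle type of π: 30×2 + 10 + 6 + 1; total 5 cycles.
5 cycles on 77: each ℓ→(−1)^(ℓ−1), product (−1)^72 = +1.
Zolotarev: (40|77) = +1, matching the cycle-count sign.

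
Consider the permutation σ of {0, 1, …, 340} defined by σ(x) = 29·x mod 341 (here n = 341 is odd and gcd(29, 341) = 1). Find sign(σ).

Orbit of 47 under x↦29x: [47, 340, 312, 182, 163, 294, 1]… (length divides ord_341(29)).
π_29 has 35 disjoint cycles with lengths [10, 10, 10, 10, 10, 10, 10, 10, 10, 10, 10, 10, 10, 10, 10, 10, 10, 10, 10, 10, 10, 10, 10, 10, 10, 10, 10, 10, 10, 10, 10, 10, 10, 10, 1] on {0,…,340}.
Σ(ℓ_i−1) = 341−35 = 306; sign = (−1)^306 = +1.
Zolotarev: (29|341) = +1, matching the cycle-count sign.

+1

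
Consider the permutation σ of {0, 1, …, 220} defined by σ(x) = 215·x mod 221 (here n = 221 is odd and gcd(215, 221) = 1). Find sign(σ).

Orbit of 157 under x↦215x: [157, 163, 127, 122, 152, 193, 168]… (length divides ord_221(215)).
π_215 has 7 disjoint cycles with lengths [48, 48, 48, 48, 16, 12, 1] on {0,…,220}.
sign(π) = (−1)^{n − #cycles} = (−1)^{221−7} = (−1)^214 = +1.
Via Zolotarev, sign(π_{215}) = (215|221) = +1.

+1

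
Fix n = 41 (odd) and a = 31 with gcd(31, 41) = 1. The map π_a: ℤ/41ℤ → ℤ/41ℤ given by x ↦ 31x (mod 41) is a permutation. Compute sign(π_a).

Start at x=10: 10 → 23 → 16 → 4 → 1 → 31 → 18 → … (one orbit).
5 cycles of lengths [10, 10, 10, 10, 1].
sign(π) = (−1)^{n − #cycles} = (−1)^{41−5} = (−1)^36 = +1.

+1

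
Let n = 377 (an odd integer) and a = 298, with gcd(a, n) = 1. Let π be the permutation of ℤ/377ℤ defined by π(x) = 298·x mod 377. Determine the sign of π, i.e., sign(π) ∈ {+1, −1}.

Orbit of 142 under x↦298x: [142, 92, 272, 1, 298, 209, 77]… (length divides ord_377(298)).
Decompose π into cycles: lengths [28, 28, 28, 28, 28, 28, 28, 28, 28, 28, 28, 28, 28, 2, 2, 2, 2, 2, 2, 1] (20 cycles, including the fixed point 0).
sign(π) = (−1)^{n − #cycles} = (−1)^{377−20} = (−1)^357 = -1.
Via Zolotarev, sign(π_{298}) = (298|377) = -1.

-1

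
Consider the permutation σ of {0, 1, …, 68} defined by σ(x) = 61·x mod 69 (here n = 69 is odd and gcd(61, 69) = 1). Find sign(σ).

Trace 61: π^k(61) = [61, 64, 40, 25, 7, 13, 34] for k=0..6.
Cycle type of π: 22×3 + 1×3; total 6 cycles.
With 6 cycles on 69 points, sign = (−1)^{69−6} = -1.
Via Zolotarev, sign(π_{61}) = (61|69) = -1.

-1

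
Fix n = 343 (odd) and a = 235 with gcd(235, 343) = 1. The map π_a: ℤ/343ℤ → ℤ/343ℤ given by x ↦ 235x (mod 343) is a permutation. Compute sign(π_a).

Start at x=249: 249 → 205 → 155 → 67 → 310 → 134 → 277 → … (one orbit).
Decompose π into cycles: lengths [147, 147, 21, 21, 3, 3, 1] (7 cycles, including the fixed point 0).
sign(π) = (−1)^{n − #cycles} = (−1)^{343−7} = (−1)^336 = +1.

+1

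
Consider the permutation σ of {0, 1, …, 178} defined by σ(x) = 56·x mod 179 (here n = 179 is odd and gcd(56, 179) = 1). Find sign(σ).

Trace 83: π^k(83) = [83, 173, 22, 158, 77, 16, 1] for k=0..6.
3 cycles of lengths [89, 89, 1].
With 3 cycles on 179 points, sign = (−1)^{179−3} = +1.

+1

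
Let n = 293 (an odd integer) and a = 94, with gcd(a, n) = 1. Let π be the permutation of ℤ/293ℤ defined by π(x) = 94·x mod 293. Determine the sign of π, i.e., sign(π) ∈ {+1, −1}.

Orbit of 38 under x↦94x: [38, 56, 283, 232, 126, 124, 229]… (length divides ord_293(94)).
Decompose π into cycles: lengths [73, 73, 73, 73, 1] (5 cycles, including the fixed point 0).
Σ(ℓ_i−1) = 293−5 = 288; sign = (−1)^288 = +1.

+1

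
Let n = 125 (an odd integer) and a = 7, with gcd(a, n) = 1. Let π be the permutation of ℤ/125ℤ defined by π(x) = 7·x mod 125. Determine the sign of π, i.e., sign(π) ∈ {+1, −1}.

-1

Start at x=18: 18 → 1 → 7 → 49 → 93 → 26 → 57 → … (one orbit).
Cycle lengths of π_7 on ℤ/125ℤ: [20, 20, 20, 20, 20, 4, 4, 4, 4, 4, 4, 1]; 12 cycles in total.
125 − 12 = 113 transpositions; sign(π) = (−1)^113 = -1.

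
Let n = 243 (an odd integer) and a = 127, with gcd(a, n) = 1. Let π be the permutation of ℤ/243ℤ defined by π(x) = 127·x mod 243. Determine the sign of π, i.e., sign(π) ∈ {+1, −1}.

+1

Start at x=199: 199 → 1 → 127 → 91 → 136 → 19 → 226 → … (one orbit).
Cycle lengths of π_127 on ℤ/243ℤ: [27, 27, 27, 27, 27, 27, 9, 9, 9, 9, 9, 9, 3, 3, 3, 3, 3, 3, 1, 1, 1, 1, 1, 1, 1, 1, 1]; 27 cycles in total.
sign(π) = (−1)^{n − #cycles} = (−1)^{243−27} = (−1)^216 = +1.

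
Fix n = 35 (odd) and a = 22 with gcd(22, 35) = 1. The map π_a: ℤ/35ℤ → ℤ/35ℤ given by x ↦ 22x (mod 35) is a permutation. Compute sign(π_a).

-1

Orbit of 8 under x↦22x: [8, 1, 22, 29]… (length divides ord_35(22)).
14 cycles of lengths [4, 4, 4, 4, 4, 4, 4, 1, 1, 1, 1, 1, 1, 1].
14 cycles on 35: each ℓ→(−1)^(ℓ−1), product (−1)^21 = -1.
Via Zolotarev, sign(π_{22}) = (22|35) = -1.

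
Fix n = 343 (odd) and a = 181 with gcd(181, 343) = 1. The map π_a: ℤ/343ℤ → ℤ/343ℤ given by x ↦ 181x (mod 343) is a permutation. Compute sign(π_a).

Start at x=64: 64 → 265 → 288 → 335 → 267 → 307 → 1 → … (one orbit).
π_181 has 10 disjoint cycles with lengths [98, 98, 98, 14, 14, 14, 2, 2, 2, 1] on {0,…,342}.
10 cycles on 343: each ℓ→(−1)^(ℓ−1), product (−1)^333 = -1.
The Jacobi symbol (181|343) = -1 (Zolotarev) agrees.

-1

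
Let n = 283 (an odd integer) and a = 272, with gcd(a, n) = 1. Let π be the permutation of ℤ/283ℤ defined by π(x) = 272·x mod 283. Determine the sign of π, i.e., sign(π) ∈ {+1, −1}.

-1

Orbit of 224 under x↦272x: [224, 83, 219, 138, 180, 1, 272]… (length divides ord_283(272)).
Cycle lengths of π_272 on ℤ/283ℤ: [282, 1]; 2 cycles in total.
With 2 cycles on 283 points, sign = (−1)^{283−2} = -1.
Zolotarev: (272|283) = -1, matching the cycle-count sign.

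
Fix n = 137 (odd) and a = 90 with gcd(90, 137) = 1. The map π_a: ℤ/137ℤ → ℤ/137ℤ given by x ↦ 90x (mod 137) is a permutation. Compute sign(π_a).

-1

Trace 50: π^k(50) = [50, 116, 28, 54, 65, 96, 9] for k=0..6.
π_90 has 2 disjoint cycles with lengths [136, 1] on {0,…,136}.
137 − 2 = 135 transpositions; sign(π) = (−1)^135 = -1.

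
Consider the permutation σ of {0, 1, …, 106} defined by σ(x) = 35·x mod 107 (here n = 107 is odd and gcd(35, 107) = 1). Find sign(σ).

+1

Orbit of 92 under x↦35x: [92, 10, 29, 52, 1, 35, 48]… (length divides ord_107(35)).
Decompose π into cycles: lengths [53, 53, 1] (3 cycles, including the fixed point 0).
n − c = 107 − 3 = 104; sign = (−1)^104 = +1.
Via Zolotarev, sign(π_{35}) = (35|107) = +1.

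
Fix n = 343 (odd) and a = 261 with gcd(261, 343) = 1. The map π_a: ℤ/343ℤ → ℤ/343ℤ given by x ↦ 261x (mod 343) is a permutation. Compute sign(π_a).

Trace 331: π^k(331) = [331, 298, 260, 289, 312, 141, 100] for k=0..6.
The orbit structure of x ↦ 261x mod 343: 7 orbits of sizes [147, 147, 21, 21, 3, 3, 1].
7 cycles on 343: each ℓ→(−1)^(ℓ−1), product (−1)^336 = +1.
Via Zolotarev, sign(π_{261}) = (261|343) = +1.

+1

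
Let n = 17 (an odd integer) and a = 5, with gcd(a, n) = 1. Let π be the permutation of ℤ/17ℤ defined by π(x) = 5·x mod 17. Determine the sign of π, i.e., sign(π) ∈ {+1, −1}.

Start at x=5: 5 → 8 → 6 → 13 → 14 → 2 → 10 → … (one orbit).
Decompose π into cycles: lengths [16, 1] (2 cycles, including the fixed point 0).
17 − 2 = 15 transpositions; sign(π) = (−1)^15 = -1.

-1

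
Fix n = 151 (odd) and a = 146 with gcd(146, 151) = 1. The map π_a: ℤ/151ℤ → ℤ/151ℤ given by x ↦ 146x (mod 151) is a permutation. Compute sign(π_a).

-1

Trace 41: π^k(41) = [41, 97, 119, 9, 106, 74, 83] for k=0..6.
Decompose π into cycles: lengths [150, 1] (2 cycles, including the fixed point 0).
With 2 cycles on 151 points, sign = (−1)^{151−2} = -1.
Via Zolotarev, sign(π_{146}) = (146|151) = -1.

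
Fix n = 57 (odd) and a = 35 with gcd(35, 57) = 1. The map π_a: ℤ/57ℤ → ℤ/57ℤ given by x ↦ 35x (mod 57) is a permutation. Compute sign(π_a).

-1

Trace 43: π^k(43) = [43, 23, 7, 17, 25, 20, 16] for k=0..6.
The orbit structure of x ↦ 35x mod 57: 6 orbits of sizes [18, 18, 9, 9, 2, 1].
sign(π) = (−1)^{n − #cycles} = (−1)^{57−6} = (−1)^51 = -1.
(35|57)_J = -1 (Zolotarev's lemma cross-check).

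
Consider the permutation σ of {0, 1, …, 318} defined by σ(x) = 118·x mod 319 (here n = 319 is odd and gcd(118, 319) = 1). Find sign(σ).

Trace 236: π^k(236) = [236, 95, 45, 206, 64, 215, 169] for k=0..6.
Decompose π into cycles: lengths [140, 140, 28, 10, 1] (5 cycles, including the fixed point 0).
With 5 cycles on 319 points, sign = (−1)^{319−5} = +1.
Zolotarev: (118|319) = +1, matching the cycle-count sign.

+1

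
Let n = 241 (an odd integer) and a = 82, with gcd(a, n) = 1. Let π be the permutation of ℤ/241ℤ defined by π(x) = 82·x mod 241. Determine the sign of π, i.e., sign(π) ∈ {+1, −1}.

+1

Orbit of 107 under x↦82x: [107, 98, 83, 58, 177, 54, 90]… (length divides ord_241(82)).
Cycle lengths of π_82 on ℤ/241ℤ: [60, 60, 60, 60, 1]; 5 cycles in total.
sign(π) = (−1)^{n − #cycles} = (−1)^{241−5} = (−1)^236 = +1.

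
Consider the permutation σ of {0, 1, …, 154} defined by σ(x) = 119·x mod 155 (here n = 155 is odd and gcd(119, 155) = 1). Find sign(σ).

Trace 99: π^k(99) = [99, 1, 119, 56, 154, 36] for k=0..5.
Cycle lengths of π_119 on ℤ/155ℤ: [6, 6, 6, 6, 6, 6, 6, 6, 6, 6, 6, 6, 6, 6, 6, 6, 6, 6, 6, 6, 6, 6, 6, 6, 6, 2, 2, 1]; 28 cycles in total.
28 cycles on 155: each ℓ→(−1)^(ℓ−1), product (−1)^127 = -1.
Via Zolotarev, sign(π_{119}) = (119|155) = -1.

-1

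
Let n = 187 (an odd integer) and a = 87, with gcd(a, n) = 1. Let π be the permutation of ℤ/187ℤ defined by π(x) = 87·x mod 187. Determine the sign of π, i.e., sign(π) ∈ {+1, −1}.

-1

Orbit of 32 under x↦87x: [32, 166, 43, 1, 87, 89, 76]… (length divides ord_187(87)).
π_87 has 28 disjoint cycles with lengths [8, 8, 8, 8, 8, 8, 8, 8, 8, 8, 8, 8, 8, 8, 8, 8, 8, 8, 8, 8, 8, 8, 2, 2, 2, 2, 2, 1] on {0,…,186}.
With 28 cycles on 187 points, sign = (−1)^{187−28} = -1.
The Jacobi symbol (87|187) = -1 (Zolotarev) agrees.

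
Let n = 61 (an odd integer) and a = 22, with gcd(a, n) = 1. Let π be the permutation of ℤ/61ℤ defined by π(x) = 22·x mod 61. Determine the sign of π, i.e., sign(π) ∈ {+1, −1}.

Orbit of 12 under x↦22x: [12, 20, 13, 42, 9, 15, 25]… (length divides ord_61(22)).
Cycle lengths of π_22 on ℤ/61ℤ: [15, 15, 15, 15, 1]; 5 cycles in total.
61 − 5 = 56 transpositions; sign(π) = (−1)^56 = +1.
Check: (22/61) = +1 by Zolotarev.

+1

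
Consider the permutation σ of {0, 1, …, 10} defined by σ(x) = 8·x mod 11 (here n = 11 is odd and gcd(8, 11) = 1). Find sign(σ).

Trace 2: π^k(2) = [2, 5, 7, 1, 8, 9, 6] for k=0..6.
Cycle type of π: 10 + 1; total 2 cycles.
2 cycles on 11: each ℓ→(−1)^(ℓ−1), product (−1)^9 = -1.
Via Zolotarev, sign(π_{8}) = (8|11) = -1.

-1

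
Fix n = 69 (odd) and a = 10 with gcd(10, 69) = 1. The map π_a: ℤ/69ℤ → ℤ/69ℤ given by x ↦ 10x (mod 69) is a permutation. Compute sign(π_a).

Orbit of 40 under x↦10x: [40, 55, 67, 49, 7, 1, 10]… (length divides ord_69(10)).
Cycle lengths of π_10 on ℤ/69ℤ: [22, 22, 22, 1, 1, 1]; 6 cycles in total.
6 cycles on 69: each ℓ→(−1)^(ℓ−1), product (−1)^63 = -1.
The Jacobi symbol (10|69) = -1 (Zolotarev) agrees.

-1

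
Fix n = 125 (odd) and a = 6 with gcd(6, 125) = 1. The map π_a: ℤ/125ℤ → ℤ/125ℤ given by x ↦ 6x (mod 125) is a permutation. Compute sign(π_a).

+1

Orbit of 121 under x↦6x: [121, 101, 106, 11, 66, 21, 1]… (length divides ord_125(6)).
Cycle type of π: 25×4 + 5×4 + 1×5; total 13 cycles.
sign(π) = (−1)^{n − #cycles} = (−1)^{125−13} = (−1)^112 = +1.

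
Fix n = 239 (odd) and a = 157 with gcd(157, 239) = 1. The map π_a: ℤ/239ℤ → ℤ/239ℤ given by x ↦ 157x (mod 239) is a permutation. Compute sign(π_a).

Orbit of 147 under x↦157x: [147, 135, 163, 18, 197, 98, 90]… (length divides ord_239(157)).
π_157 has 3 disjoint cycles with lengths [119, 119, 1] on {0,…,238}.
n − c = 239 − 3 = 236; sign = (−1)^236 = +1.
The Jacobi symbol (157|239) = +1 (Zolotarev) agrees.

+1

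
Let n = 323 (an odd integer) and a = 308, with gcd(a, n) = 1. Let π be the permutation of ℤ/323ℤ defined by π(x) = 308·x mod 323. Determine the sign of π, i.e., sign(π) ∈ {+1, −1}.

Trace 263: π^k(263) = [263, 254, 66, 302, 315, 120, 138] for k=0..6.
9 cycles of lengths [72, 72, 72, 72, 9, 9, 8, 8, 1].
sign(π) = (−1)^{n − #cycles} = (−1)^{323−9} = (−1)^314 = +1.

+1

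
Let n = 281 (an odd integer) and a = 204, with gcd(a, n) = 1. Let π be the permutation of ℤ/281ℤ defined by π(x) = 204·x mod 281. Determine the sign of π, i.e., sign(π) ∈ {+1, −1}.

Trace 168: π^k(168) = [168, 271, 208, 1, 204, 28, 92] for k=0..6.
6 cycles of lengths [56, 56, 56, 56, 56, 1].
With 6 cycles on 281 points, sign = (−1)^{281−6} = -1.
(204|281)_J = -1 (Zolotarev's lemma cross-check).

-1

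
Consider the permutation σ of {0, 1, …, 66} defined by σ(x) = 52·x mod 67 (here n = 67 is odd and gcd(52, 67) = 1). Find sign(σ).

Start at x=40: 40 → 3 → 22 → 5 → 59 → 53 → 9 → … (one orbit).
Cycle type of π: 22×3 + 1; total 4 cycles.
4 cycles on 67: each ℓ→(−1)^(ℓ−1), product (−1)^63 = -1.
(52|67)_J = -1 (Zolotarev's lemma cross-check).

-1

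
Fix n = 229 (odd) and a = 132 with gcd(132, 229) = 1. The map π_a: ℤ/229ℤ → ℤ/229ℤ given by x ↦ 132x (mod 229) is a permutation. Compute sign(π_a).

Orbit of 224 under x↦132x: [224, 27, 129, 82, 61, 37, 75]… (length divides ord_229(132)).
Cycle lengths of π_132 on ℤ/229ℤ: [57, 57, 57, 57, 1]; 5 cycles in total.
5 cycles on 229: each ℓ→(−1)^(ℓ−1), product (−1)^224 = +1.

+1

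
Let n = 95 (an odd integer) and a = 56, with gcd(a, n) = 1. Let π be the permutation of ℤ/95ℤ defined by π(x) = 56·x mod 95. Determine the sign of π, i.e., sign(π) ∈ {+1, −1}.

-1

Start at x=1: 1 → 56 → 1 (one orbit).
π_56 has 50 disjoint cycles with lengths [2, 2, 2, 2, 2, 2, 2, 2, 2, 2, 2, 2, 2, 2, 2, 2, 2, 2, 2, 2, 2, 2, 2, 2, 2, 2, 2, 2, 2, 2, 2, 2, 2, 2, 2, 2, 2, 2, 2, 2, 2, 2, 2, 2, 2, 1, 1, 1, 1, 1] on {0,…,94}.
50 cycles on 95: each ℓ→(−1)^(ℓ−1), product (−1)^45 = -1.
Zolotarev: (56|95) = -1, matching the cycle-count sign.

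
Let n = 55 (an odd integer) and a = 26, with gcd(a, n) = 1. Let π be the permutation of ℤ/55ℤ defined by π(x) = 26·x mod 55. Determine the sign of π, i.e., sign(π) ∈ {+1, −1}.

Trace 31: π^k(31) = [31, 36, 1, 26, 16] for k=0..4.
π_26 has 15 disjoint cycles with lengths [5, 5, 5, 5, 5, 5, 5, 5, 5, 5, 1, 1, 1, 1, 1] on {0,…,54}.
With 15 cycles on 55 points, sign = (−1)^{55−15} = +1.
Check: (26/55) = +1 by Zolotarev.

+1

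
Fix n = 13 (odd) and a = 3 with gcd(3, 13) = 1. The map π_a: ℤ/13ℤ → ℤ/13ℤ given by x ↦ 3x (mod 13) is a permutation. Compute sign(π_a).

+1

Trace 1: π^k(1) = [1, 3, 9] for k=0..2.
Cycle type of π: 3×4 + 1; total 5 cycles.
13 − 5 = 8 transpositions; sign(π) = (−1)^8 = +1.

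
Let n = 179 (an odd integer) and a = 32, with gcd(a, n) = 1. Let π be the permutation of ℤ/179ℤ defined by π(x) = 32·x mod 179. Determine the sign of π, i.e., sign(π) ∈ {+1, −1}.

Start at x=45: 45 → 8 → 77 → 137 → 88 → 131 → 75 → … (one orbit).
Decompose π into cycles: lengths [178, 1] (2 cycles, including the fixed point 0).
2 cycles on 179: each ℓ→(−1)^(ℓ−1), product (−1)^177 = -1.
The Jacobi symbol (32|179) = -1 (Zolotarev) agrees.

-1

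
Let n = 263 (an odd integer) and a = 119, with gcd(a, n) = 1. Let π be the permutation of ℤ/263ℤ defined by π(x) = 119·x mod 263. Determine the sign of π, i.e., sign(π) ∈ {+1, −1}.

Orbit of 15 under x↦119x: [15, 207, 174, 192, 230, 18, 38]… (length divides ord_263(119)).
2 cycles of lengths [262, 1].
2 cycles on 263: each ℓ→(−1)^(ℓ−1), product (−1)^261 = -1.
Zolotarev: (119|263) = -1, matching the cycle-count sign.

-1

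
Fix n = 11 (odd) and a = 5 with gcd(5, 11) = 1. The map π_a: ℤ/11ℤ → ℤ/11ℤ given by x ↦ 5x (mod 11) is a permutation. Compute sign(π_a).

Orbit of 3 under x↦5x: [3, 4, 9, 1, 5]… (length divides ord_11(5)).
Decompose π into cycles: lengths [5, 5, 1] (3 cycles, including the fixed point 0).
With 3 cycles on 11 points, sign = (−1)^{11−3} = +1.
Via Zolotarev, sign(π_{5}) = (5|11) = +1.

+1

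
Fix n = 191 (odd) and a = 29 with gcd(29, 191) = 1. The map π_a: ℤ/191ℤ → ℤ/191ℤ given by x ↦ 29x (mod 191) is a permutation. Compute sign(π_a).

-1

Trace 190: π^k(190) = [190, 162, 114, 59, 183, 150, 148] for k=0..6.
The orbit structure of x ↦ 29x mod 191: 2 orbits of sizes [190, 1].
n − c = 191 − 2 = 189; sign = (−1)^189 = -1.
Via Zolotarev, sign(π_{29}) = (29|191) = -1.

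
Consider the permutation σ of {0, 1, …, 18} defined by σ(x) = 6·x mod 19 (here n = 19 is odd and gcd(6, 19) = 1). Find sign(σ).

+1

Start at x=5: 5 → 11 → 9 → 16 → 1 → 6 → 17 → … (one orbit).
The orbit structure of x ↦ 6x mod 19: 3 orbits of sizes [9, 9, 1].
With 3 cycles on 19 points, sign = (−1)^{19−3} = +1.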